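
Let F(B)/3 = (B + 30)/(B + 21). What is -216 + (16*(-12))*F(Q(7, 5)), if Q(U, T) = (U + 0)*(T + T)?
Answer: -77256/91 ≈ -848.97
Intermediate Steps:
Q(U, T) = 2*T*U (Q(U, T) = U*(2*T) = 2*T*U)
F(B) = 3*(30 + B)/(21 + B) (F(B) = 3*((B + 30)/(B + 21)) = 3*((30 + B)/(21 + B)) = 3*(30 + B)/(21 + B))
-216 + (16*(-12))*F(Q(7, 5)) = -216 + (16*(-12))*(3*(30 + 2*5*7)/(21 + 2*5*7)) = -216 - 576*(30 + 70)/(21 + 70) = -216 - 576*100/91 = -216 - 192*300/91 = -216 - 57600/91 = -77256/91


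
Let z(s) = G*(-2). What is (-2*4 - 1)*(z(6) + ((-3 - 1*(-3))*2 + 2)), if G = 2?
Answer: 18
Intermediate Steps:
z(s) = -4 (z(s) = 2*(-2) = -4)
(-2*4 - 1)*(z(6) + ((-3 - 1*(-3))*2 + 2)) = (-2*4 - 1)*(-4 + ((-3 - 1*(-3))*2 + 2)) = (-8 - 1)*(-4 + ((-3 + 3)*2 + 2)) = -9*(-4 + (0*2 + 2)) = -9*(-4 + (0 + 2)) = -9*(-4 + 2) = -9*(-2) = 18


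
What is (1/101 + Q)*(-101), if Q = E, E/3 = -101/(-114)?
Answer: -10239/38 ≈ -269.45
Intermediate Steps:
E = 101/38 (E = 3*(-101/(-114)) = 3*(-101*(-1/114)) = 3*(101/114) = 101/38 ≈ 2.6579)
Q = 101/38 ≈ 2.6579
(1/101 + Q)*(-101) = (1/101 + 101/38)*(-101) = (10239/3838)*(-101) = -10239/38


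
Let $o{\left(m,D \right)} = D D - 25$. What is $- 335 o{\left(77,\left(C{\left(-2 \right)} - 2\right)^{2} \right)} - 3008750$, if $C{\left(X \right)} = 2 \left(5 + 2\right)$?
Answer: $-9946935$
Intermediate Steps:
$C{\left(X \right)} = 14$ ($C{\left(X \right)} = 2 \cdot 7 = 14$)
$o{\left(m,D \right)} = -25 + D^{2}$ ($o{\left(m,D \right)} = D^{2} - 25 = -25 + D^{2}$)
$- 335 o{\left(77,\left(C{\left(-2 \right)} - 2\right)^{2} \right)} - 3008750 = - 335 \left(-25 + \left(\left(14 - 2\right)^{2}\right)^{2}\right) - 3008750 = - 335 \left(-25 + \left(12^{2}\right)^{2}\right) - 3008750 = - 335 \left(-25 + 144^{2}\right) - 3008750 = - 335 \left(-25 + 20736\right) - 3008750 = \left(-335\right) 20711 - 3008750 = -6938185 - 3008750 = -9946935$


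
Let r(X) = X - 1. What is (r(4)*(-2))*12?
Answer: -72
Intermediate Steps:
r(X) = -1 + X
(r(4)*(-2))*12 = ((-1 + 4)*(-2))*12 = (3*(-2))*12 = -6*12 = -72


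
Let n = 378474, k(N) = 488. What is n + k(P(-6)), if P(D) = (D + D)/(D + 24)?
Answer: 378962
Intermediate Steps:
P(D) = 2*D/(24 + D) (P(D) = (2*D)/(24 + D) = 2*D/(24 + D))
n + k(P(-6)) = 378474 + 488 = 378962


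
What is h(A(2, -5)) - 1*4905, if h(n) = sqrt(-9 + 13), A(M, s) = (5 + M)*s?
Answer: -4903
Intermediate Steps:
A(M, s) = s*(5 + M)
h(n) = 2 (h(n) = sqrt(4) = 2)
h(A(2, -5)) - 1*4905 = 2 - 1*4905 = 2 - 4905 = -4903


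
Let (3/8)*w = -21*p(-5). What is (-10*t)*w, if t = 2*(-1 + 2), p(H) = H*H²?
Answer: -140000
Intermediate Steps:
p(H) = H³
w = 7000 (w = 8*(-21*(-5)³)/3 = 8*(-21*(-125))/3 = (8/3)*2625 = 7000)
t = 2 (t = 2*1 = 2)
(-10*t)*w = -10*2*7000 = -2*10*7000 = -20*7000 = -140000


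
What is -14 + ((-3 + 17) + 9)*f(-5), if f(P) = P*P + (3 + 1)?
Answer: 653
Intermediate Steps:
f(P) = 4 + P**2 (f(P) = P**2 + 4 = 4 + P**2)
-14 + ((-3 + 17) + 9)*f(-5) = -14 + ((-3 + 17) + 9)*(4 + (-5)**2) = -14 + (14 + 9)*(4 + 25) = -14 + 23*29 = -14 + 667 = 653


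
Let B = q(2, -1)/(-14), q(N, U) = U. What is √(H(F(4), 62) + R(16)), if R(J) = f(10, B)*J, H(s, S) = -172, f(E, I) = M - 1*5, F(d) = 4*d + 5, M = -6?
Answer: 2*I*√87 ≈ 18.655*I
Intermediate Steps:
B = 1/14 (B = -1/(-14) = -1*(-1/14) = 1/14 ≈ 0.071429)
F(d) = 5 + 4*d
f(E, I) = -11 (f(E, I) = -6 - 1*5 = -6 - 5 = -11)
R(J) = -11*J
√(H(F(4), 62) + R(16)) = √(-172 - 11*16) = √(-172 - 176) = √(-348) = 2*I*√87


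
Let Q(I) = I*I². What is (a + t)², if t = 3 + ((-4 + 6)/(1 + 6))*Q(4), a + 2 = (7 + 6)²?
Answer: 1737124/49 ≈ 35452.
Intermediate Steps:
Q(I) = I³
a = 167 (a = -2 + (7 + 6)² = -2 + 13² = -2 + 169 = 167)
t = 149/7 (t = 3 + ((-4 + 6)/(1 + 6))*4³ = 3 + (2/7)*64 = 3 + 128/7 = 149/7 ≈ 21.286)
(a + t)² = (167 + 149/7)² = (1318/7)² = 1737124/49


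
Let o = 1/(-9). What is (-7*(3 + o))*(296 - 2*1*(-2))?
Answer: -18200/3 ≈ -6066.7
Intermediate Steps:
o = -⅑ ≈ -0.11111
(-7*(3 + o))*(296 - 2*1*(-2)) = (-7*(3 - ⅑))*(296 - 2*1*(-2)) = (-7*26/9)*(296 - 2*(-2)) = -182*(296 + 4)/9 = -182/9*300 = -18200/3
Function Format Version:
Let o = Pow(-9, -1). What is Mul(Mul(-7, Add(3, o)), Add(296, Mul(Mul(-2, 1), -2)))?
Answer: Rational(-18200, 3) ≈ -6066.7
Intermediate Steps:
o = Rational(-1, 9) ≈ -0.11111
Mul(Mul(-7, Add(3, o)), Add(296, Mul(Mul(-2, 1), -2))) = Mul(Mul(-7, Add(3, Rational(-1, 9))), Add(296, Mul(Mul(-2, 1), -2))) = Mul(Mul(-7, Rational(26, 9)), Add(296, Mul(-2, -2))) = Mul(Rational(-182, 9), Add(296, 4)) = Mul(Rational(-182, 9), 300) = Rational(-18200, 3)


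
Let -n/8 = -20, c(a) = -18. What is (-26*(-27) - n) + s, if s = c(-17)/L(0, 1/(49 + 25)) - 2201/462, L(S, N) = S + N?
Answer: -367181/462 ≈ -794.76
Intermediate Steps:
L(S, N) = N + S
n = 160 (n = -8*(-20) = 160)
s = -617585/462 (s = -18/(1/(49 + 25) + 0) - 2201/462 = -18/(1/74 + 0) - 2201*1/462 = -18/(1/74 + 0) - 2201/462 = -18/1/74 - 2201/462 = -18*74 - 2201/462 = -1332 - 2201/462 = -617585/462 ≈ -1336.8)
(-26*(-27) - n) + s = (-26*(-27) - 1*160) - 617585/462 = (702 - 160) - 617585/462 = 542 - 617585/462 = -367181/462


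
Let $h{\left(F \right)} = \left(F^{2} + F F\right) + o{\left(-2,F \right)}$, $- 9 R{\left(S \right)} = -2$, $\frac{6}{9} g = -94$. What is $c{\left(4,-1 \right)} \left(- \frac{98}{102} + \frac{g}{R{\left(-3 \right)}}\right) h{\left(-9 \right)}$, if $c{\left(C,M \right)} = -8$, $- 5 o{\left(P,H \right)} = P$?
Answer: $\frac{210525616}{255} \approx 8.2559 \cdot 10^{5}$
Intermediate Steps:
$g = -141$ ($g = \frac{3}{2} \left(-94\right) = -141$)
$R{\left(S \right)} = \frac{2}{9}$ ($R{\left(S \right)} = \left(- \frac{1}{9}\right) \left(-2\right) = \frac{2}{9}$)
$o{\left(P,H \right)} = - \frac{P}{5}$
$h{\left(F \right)} = \frac{2}{5} + 2 F^{2}$ ($h{\left(F \right)} = \left(F^{2} + F F\right) - - \frac{2}{5} = \left(F^{2} + F^{2}\right) + \frac{2}{5} = 2 F^{2} + \frac{2}{5} = \frac{2}{5} + 2 F^{2}$)
$c{\left(4,-1 \right)} \left(- \frac{98}{102} + \frac{g}{R{\left(-3 \right)}}\right) h{\left(-9 \right)} = - 8 \left(- \frac{98}{102} - \frac{141}{\frac{2}{9}}\right) \left(\frac{2}{5} + 2 \left(-9\right)^{2}\right) = - 8 \left(\left(-98\right) \frac{1}{102} - \frac{1269}{2}\right) \left(\frac{2}{5} + 2 \cdot 81\right) = - 8 \left(- \frac{49}{51} - \frac{1269}{2}\right) \left(\frac{2}{5} + 162\right) = \left(-8\right) \left(- \frac{64817}{102}\right) \frac{812}{5} = \frac{259268}{51} \cdot \frac{812}{5} = \frac{210525616}{255}$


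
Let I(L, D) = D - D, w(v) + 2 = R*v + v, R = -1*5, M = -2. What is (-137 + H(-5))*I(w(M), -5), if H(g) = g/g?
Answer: 0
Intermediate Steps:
R = -5
H(g) = 1
w(v) = -2 - 4*v (w(v) = -2 + (-5*v + v) = -2 - 4*v)
I(L, D) = 0
(-137 + H(-5))*I(w(M), -5) = (-137 + 1)*0 = -136*0 = 0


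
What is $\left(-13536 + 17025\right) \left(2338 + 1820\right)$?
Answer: $14507262$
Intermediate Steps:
$\left(-13536 + 17025\right) \left(2338 + 1820\right) = 3489 \cdot 4158 = 14507262$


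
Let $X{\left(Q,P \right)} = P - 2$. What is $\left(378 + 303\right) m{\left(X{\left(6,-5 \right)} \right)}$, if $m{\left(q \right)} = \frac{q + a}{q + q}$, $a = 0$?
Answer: $\frac{681}{2} \approx 340.5$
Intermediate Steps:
$X{\left(Q,P \right)} = -2 + P$
$m{\left(q \right)} = \frac{1}{2}$ ($m{\left(q \right)} = \frac{q + 0}{q + q} = \frac{q}{2 q} = q \frac{1}{2 q} = \frac{1}{2}$)
$\left(378 + 303\right) m{\left(X{\left(6,-5 \right)} \right)} = \left(378 + 303\right) \frac{1}{2} = 681 \cdot \frac{1}{2} = \frac{681}{2}$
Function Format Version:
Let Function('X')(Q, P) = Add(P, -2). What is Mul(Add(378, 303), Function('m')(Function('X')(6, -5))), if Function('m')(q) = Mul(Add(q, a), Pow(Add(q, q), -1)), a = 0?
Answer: Rational(681, 2) ≈ 340.50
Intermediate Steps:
Function('X')(Q, P) = Add(-2, P)
Function('m')(q) = Rational(1, 2) (Function('m')(q) = Mul(Add(q, 0), Pow(Add(q, q), -1)) = Mul(q, Pow(Mul(2, q), -1)) = Mul(q, Mul(Rational(1, 2), Pow(q, -1))) = Rational(1, 2))
Mul(Add(378, 303), Function('m')(Function('X')(6, -5))) = Mul(Add(378, 303), Rational(1, 2)) = Mul(681, Rational(1, 2)) = Rational(681, 2)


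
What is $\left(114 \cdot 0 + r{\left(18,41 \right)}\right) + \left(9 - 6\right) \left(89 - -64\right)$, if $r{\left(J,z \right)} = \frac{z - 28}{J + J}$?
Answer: $\frac{16537}{36} \approx 459.36$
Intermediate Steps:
$r{\left(J,z \right)} = \frac{-28 + z}{2 J}$
$\left(114 \cdot 0 + r{\left(18,41 \right)}\right) + \left(9 - 6\right) \left(89 - -64\right) = \left(114 \cdot 0 + \frac{-28 + 41}{2 \cdot 18}\right) + \left(9 - 6\right) \left(89 - -64\right) = \left(0 + \frac{1}{2} \cdot \frac{1}{18} \cdot 13\right) + \left(9 - 6\right) \left(89 + 64\right) = \left(0 + \frac{13}{36}\right) + 3 \cdot 153 = \frac{13}{36} + 459 = \frac{16537}{36}$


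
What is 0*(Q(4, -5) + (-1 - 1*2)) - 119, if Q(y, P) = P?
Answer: -119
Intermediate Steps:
0*(Q(4, -5) + (-1 - 1*2)) - 119 = 0*(-5 + (-1 - 1*2)) - 119 = 0*(-5 + (-1 - 2)) - 119 = 0*(-5 - 3) - 119 = 0*(-8) - 119 = 0 - 119 = -119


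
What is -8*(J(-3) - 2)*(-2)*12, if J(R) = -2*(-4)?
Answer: 1152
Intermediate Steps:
J(R) = 8
-8*(J(-3) - 2)*(-2)*12 = -8*(8 - 2)*(-2)*12 = -48*(-2)*12 = -8*(-12)*12 = 96*12 = 1152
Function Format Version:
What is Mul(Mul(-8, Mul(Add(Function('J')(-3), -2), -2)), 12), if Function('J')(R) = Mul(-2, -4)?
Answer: 1152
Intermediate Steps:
Function('J')(R) = 8
Mul(Mul(-8, Mul(Add(Function('J')(-3), -2), -2)), 12) = Mul(Mul(-8, Mul(Add(8, -2), -2)), 12) = Mul(Mul(-8, Mul(6, -2)), 12) = Mul(Mul(-8, -12), 12) = Mul(96, 12) = 1152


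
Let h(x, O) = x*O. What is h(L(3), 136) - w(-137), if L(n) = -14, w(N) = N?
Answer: -1767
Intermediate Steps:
h(x, O) = O*x
h(L(3), 136) - w(-137) = 136*(-14) - 1*(-137) = -1904 + 137 = -1767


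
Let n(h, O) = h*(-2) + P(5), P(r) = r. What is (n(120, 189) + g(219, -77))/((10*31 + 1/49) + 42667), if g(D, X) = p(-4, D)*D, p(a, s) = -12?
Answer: -140287/2105874 ≈ -0.066617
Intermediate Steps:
n(h, O) = 5 - 2*h (n(h, O) = h*(-2) + 5 = -2*h + 5 = 5 - 2*h)
g(D, X) = -12*D
(n(120, 189) + g(219, -77))/((10*31 + 1/49) + 42667) = ((5 - 2*120) - 12*219)/((10*31 + 1/49) + 42667) = ((5 - 240) - 2628)/((310 + 1/49) + 42667) = (-235 - 2628)/(15191/49 + 42667) = -2863/2105874/49 = -2863*49/2105874 = -140287/2105874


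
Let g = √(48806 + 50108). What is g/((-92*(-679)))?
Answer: 19*√274/62468 ≈ 0.0050347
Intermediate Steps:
g = 19*√274 (g = √98914 = 19*√274 ≈ 314.51)
g/((-92*(-679))) = (19*√274)/((-92*(-679))) = (19*√274)/62468 = (19*√274)*(1/62468) = 19*√274/62468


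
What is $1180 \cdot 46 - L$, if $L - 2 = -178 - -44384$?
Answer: $10072$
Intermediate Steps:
$L = 44208$ ($L = 2 - -44206 = 2 + \left(-178 + 44384\right) = 2 + 44206 = 44208$)
$1180 \cdot 46 - L = 1180 \cdot 46 - 44208 = 54280 - 44208 = 10072$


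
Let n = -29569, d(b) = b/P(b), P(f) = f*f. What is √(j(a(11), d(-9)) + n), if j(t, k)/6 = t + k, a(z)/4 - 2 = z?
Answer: I*√263319/3 ≈ 171.05*I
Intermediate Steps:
P(f) = f²
a(z) = 8 + 4*z
d(b) = 1/b (d(b) = b/(b²) = b/b² = 1/b)
j(t, k) = 6*k + 6*t (j(t, k) = 6*(t + k) = 6*(k + t) = 6*k + 6*t)
√(j(a(11), d(-9)) + n) = √((6/(-9) + 6*(8 + 4*11)) - 29569) = √((6*(-⅑) + 6*(8 + 44)) - 29569) = √((-⅔ + 6*52) - 29569) = √((-⅔ + 312) - 29569) = √(934/3 - 29569) = √(-87773/3) = I*√263319/3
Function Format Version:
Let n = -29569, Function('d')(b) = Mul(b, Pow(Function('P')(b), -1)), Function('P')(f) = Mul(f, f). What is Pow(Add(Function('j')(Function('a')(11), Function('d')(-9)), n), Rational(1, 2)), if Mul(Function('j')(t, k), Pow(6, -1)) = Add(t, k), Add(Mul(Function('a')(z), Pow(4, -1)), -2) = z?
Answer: Mul(Rational(1, 3), I, Pow(263319, Rational(1, 2))) ≈ Mul(171.05, I)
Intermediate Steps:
Function('P')(f) = Pow(f, 2)
Function('a')(z) = Add(8, Mul(4, z))
Function('d')(b) = Pow(b, -1) (Function('d')(b) = Mul(b, Pow(Pow(b, 2), -1)) = Mul(b, Pow(b, -2)) = Pow(b, -1))
Function('j')(t, k) = Add(Mul(6, k), Mul(6, t)) (Function('j')(t, k) = Mul(6, Add(t, k)) = Mul(6, Add(k, t)) = Add(Mul(6, k), Mul(6, t)))
Pow(Add(Function('j')(Function('a')(11), Function('d')(-9)), n), Rational(1, 2)) = Pow(Add(Add(Mul(6, Pow(-9, -1)), Mul(6, Add(8, Mul(4, 11)))), -29569), Rational(1, 2)) = Pow(Add(Add(Mul(6, Rational(-1, 9)), Mul(6, Add(8, 44))), -29569), Rational(1, 2)) = Pow(Add(Add(Rational(-2, 3), Mul(6, 52)), -29569), Rational(1, 2)) = Pow(Add(Add(Rational(-2, 3), 312), -29569), Rational(1, 2)) = Pow(Add(Rational(934, 3), -29569), Rational(1, 2)) = Pow(Rational(-87773, 3), Rational(1, 2)) = Mul(Rational(1, 3), I, Pow(263319, Rational(1, 2)))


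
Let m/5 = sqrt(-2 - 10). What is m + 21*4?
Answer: 84 + 10*I*sqrt(3) ≈ 84.0 + 17.32*I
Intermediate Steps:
m = 10*I*sqrt(3) (m = 5*sqrt(-2 - 10) = 5*sqrt(-12) = 5*(2*I*sqrt(3)) = 10*I*sqrt(3) ≈ 17.32*I)
m + 21*4 = 10*I*sqrt(3) + 21*4 = 10*I*sqrt(3) + 84 = 84 + 10*I*sqrt(3)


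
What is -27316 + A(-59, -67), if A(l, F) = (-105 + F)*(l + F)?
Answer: -5644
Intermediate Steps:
A(l, F) = (-105 + F)*(F + l)
-27316 + A(-59, -67) = -27316 + ((-67)² - 105*(-67) - 105*(-59) - 67*(-59)) = -27316 + (4489 + 7035 + 6195 + 3953) = -27316 + 21672 = -5644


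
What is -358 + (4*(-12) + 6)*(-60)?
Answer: 2162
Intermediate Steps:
-358 + (4*(-12) + 6)*(-60) = -358 + (-48 + 6)*(-60) = -358 - 42*(-60) = -358 + 2520 = 2162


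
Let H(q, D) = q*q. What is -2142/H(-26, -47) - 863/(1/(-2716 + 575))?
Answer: 624515783/338 ≈ 1.8477e+6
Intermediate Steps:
H(q, D) = q**2
-2142/H(-26, -47) - 863/(1/(-2716 + 575)) = -2142/((-26)**2) - 863/(1/(-2716 + 575)) = -2142/676 - 863/(1/(-2141)) = -2142*1/676 - 863/(-1/2141) = -1071/338 - 863*(-2141) = -1071/338 + 1847683 = 624515783/338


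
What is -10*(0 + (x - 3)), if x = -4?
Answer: 70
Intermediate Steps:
-10*(0 + (x - 3)) = -10*(0 + (-4 - 3)) = -10*(0 - 7) = -10*(-7) = 70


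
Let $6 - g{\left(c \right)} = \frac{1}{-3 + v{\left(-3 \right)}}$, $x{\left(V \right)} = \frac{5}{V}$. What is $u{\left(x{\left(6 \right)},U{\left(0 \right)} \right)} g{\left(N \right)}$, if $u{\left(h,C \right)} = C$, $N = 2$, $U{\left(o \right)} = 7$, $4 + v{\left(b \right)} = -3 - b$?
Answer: $43$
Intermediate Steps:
$v{\left(b \right)} = -7 - b$ ($v{\left(b \right)} = -4 - \left(3 + b\right) = -7 - b$)
$g{\left(c \right)} = \frac{43}{7}$ ($g{\left(c \right)} = 6 - \frac{1}{-3 - 4} = 6 - \frac{1}{-7} = 6 - - \frac{1}{7} = 6 + \frac{1}{7} = \frac{43}{7}$)
$u{\left(x{\left(6 \right)},U{\left(0 \right)} \right)} g{\left(N \right)} = 7 \cdot \frac{43}{7} = 43$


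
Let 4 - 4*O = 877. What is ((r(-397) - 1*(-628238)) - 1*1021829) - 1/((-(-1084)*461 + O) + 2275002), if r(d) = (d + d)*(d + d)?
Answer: 2628513152191/11098031 ≈ 2.3685e+5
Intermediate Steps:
r(d) = 4*d**2 (r(d) = (2*d)*(2*d) = 4*d**2)
O = -873/4 (O = 1 - 1/4*877 = 1 - 877/4 = -873/4 ≈ -218.25)
((r(-397) - 1*(-628238)) - 1*1021829) - 1/((-(-1084)*461 + O) + 2275002) = ((4*(-397)**2 - 1*(-628238)) - 1*1021829) - 1/((-(-1084)*461 - 873/4) + 2275002) = ((4*157609 + 628238) - 1021829) - 1/((-1084*(-461) - 873/4) + 2275002) = ((630436 + 628238) - 1021829) - 1/((499724 - 873/4) + 2275002) = (1258674 - 1021829) - 1/(1998023/4 + 2275002) = 236845 - 1/11098031/4 = 236845 - 1*4/11098031 = 236845 - 4/11098031 = 2628513152191/11098031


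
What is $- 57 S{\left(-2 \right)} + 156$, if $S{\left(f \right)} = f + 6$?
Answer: $-72$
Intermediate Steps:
$S{\left(f \right)} = 6 + f$
$- 57 S{\left(-2 \right)} + 156 = - 57 \left(6 - 2\right) + 156 = \left(-57\right) 4 + 156 = -228 + 156 = -72$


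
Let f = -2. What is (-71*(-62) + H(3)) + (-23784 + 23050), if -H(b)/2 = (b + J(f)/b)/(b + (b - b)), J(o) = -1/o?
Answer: 32993/9 ≈ 3665.9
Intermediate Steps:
H(b) = -2*(b + 1/(2*b))/b (H(b) = -2*(b + (-1/(-2))/b)/(b + (b - b)) = -2*(b + (-1*(-½))/b)/(b + 0) = -2*(b + 1/(2*b))/b)
(-71*(-62) + H(3)) + (-23784 + 23050) = (-71*(-62) + (-2 - 1/3²)) + (-23784 + 23050) = (4402 + (-2 - 1*⅑)) - 734 = (4402 + (-2 - ⅑)) - 734 = (4402 - 19/9) - 734 = 39599/9 - 734 = 32993/9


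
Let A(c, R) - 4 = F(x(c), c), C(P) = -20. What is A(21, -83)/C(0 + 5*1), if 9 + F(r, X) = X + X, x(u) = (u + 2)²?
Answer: -37/20 ≈ -1.8500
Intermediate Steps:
x(u) = (2 + u)²
F(r, X) = -9 + 2*X (F(r, X) = -9 + (X + X) = -9 + 2*X)
A(c, R) = -5 + 2*c (A(c, R) = 4 + (-9 + 2*c) = -5 + 2*c)
A(21, -83)/C(0 + 5*1) = (-5 + 2*21)/(-20) = (-5 + 42)*(-1/20) = 37*(-1/20) = -37/20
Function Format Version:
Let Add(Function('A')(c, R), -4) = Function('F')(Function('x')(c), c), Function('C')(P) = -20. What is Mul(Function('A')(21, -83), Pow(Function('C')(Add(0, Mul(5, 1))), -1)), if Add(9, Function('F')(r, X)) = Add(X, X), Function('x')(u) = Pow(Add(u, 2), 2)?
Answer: Rational(-37, 20) ≈ -1.8500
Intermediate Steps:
Function('x')(u) = Pow(Add(2, u), 2)
Function('F')(r, X) = Add(-9, Mul(2, X)) (Function('F')(r, X) = Add(-9, Add(X, X)) = Add(-9, Mul(2, X)))
Function('A')(c, R) = Add(-5, Mul(2, c)) (Function('A')(c, R) = Add(4, Add(-9, Mul(2, c))) = Add(-5, Mul(2, c)))
Mul(Function('A')(21, -83), Pow(Function('C')(Add(0, Mul(5, 1))), -1)) = Mul(Add(-5, Mul(2, 21)), Pow(-20, -1)) = Mul(Add(-5, 42), Rational(-1, 20)) = Mul(37, Rational(-1, 20)) = Rational(-37, 20)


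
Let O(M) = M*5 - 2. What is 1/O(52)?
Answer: 1/258 ≈ 0.0038760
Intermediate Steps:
O(M) = -2 + 5*M (O(M) = 5*M - 2 = -2 + 5*M)
1/O(52) = 1/(-2 + 5*52) = 1/(-2 + 260) = 1/258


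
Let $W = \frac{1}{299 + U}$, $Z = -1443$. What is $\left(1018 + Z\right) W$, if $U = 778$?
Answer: $- \frac{425}{1077} \approx -0.39461$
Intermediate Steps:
$W = \frac{1}{1077}$ ($W = \frac{1}{299 + 778} = \frac{1}{1077} \approx 0.00092851$)
$\left(1018 + Z\right) W = \left(1018 - 1443\right) \frac{1}{1077} = \left(-425\right) \frac{1}{1077} = - \frac{425}{1077}$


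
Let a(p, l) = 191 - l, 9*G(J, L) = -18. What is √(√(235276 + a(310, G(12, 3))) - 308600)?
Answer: √(-308600 + √235469) ≈ 555.08*I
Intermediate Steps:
G(J, L) = -2 (G(J, L) = (⅑)*(-18) = -2)
√(√(235276 + a(310, G(12, 3))) - 308600) = √(√(235276 + (191 - 1*(-2))) - 308600) = √(√(235276 + (191 + 2)) - 308600) = √(√(235276 + 193) - 308600) = √(√235469 - 308600) = √(-308600 + √235469)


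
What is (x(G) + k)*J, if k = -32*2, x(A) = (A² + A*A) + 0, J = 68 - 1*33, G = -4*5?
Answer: 25760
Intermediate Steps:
G = -20
J = 35 (J = 68 - 33 = 35)
x(A) = 2*A² (x(A) = (A² + A²) + 0 = 2*A² + 0 = 2*A²)
k = -64
(x(G) + k)*J = (2*(-20)² - 64)*35 = (2*400 - 64)*35 = (800 - 64)*35 = 736*35 = 25760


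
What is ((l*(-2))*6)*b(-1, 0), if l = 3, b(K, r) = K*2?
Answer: 72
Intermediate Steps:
b(K, r) = 2*K
((l*(-2))*6)*b(-1, 0) = ((3*(-2))*6)*(2*(-1)) = -6*6*(-2) = -36*(-2) = 72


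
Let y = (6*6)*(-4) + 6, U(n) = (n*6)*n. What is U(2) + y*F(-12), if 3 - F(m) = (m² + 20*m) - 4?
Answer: -14190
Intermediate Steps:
F(m) = 7 - m² - 20*m (F(m) = 3 - ((m² + 20*m) - 4) = 3 - (-4 + m² + 20*m) = 3 + (4 - m² - 20*m) = 7 - m² - 20*m)
U(n) = 6*n² (U(n) = (6*n)*n = 6*n²)
y = -138 (y = 36*(-4) + 6 = -144 + 6 = -138)
U(2) + y*F(-12) = 6*2² - 138*(7 - 1*(-12)² - 20*(-12)) = 6*4 - 138*(7 - 1*144 + 240) = 24 - 138*(7 - 144 + 240) = 24 - 138*103 = 24 - 14214 = -14190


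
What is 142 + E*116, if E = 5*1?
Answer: 722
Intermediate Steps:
E = 5
142 + E*116 = 142 + 5*116 = 142 + 580 = 722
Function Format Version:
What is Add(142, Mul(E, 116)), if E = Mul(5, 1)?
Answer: 722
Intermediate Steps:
E = 5
Add(142, Mul(E, 116)) = Add(142, Mul(5, 116)) = Add(142, 580) = 722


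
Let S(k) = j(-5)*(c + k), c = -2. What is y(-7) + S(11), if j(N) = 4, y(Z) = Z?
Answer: 29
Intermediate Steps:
S(k) = -8 + 4*k (S(k) = 4*(-2 + k) = -8 + 4*k)
y(-7) + S(11) = -7 + (-8 + 4*11) = -7 + (-8 + 44) = -7 + 36 = 29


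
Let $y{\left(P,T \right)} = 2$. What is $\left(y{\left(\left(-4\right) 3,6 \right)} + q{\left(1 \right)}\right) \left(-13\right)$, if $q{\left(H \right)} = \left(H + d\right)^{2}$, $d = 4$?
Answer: $-351$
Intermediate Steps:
$q{\left(H \right)} = \left(4 + H\right)^{2}$ ($q{\left(H \right)} = \left(H + 4\right)^{2} = \left(4 + H\right)^{2}$)
$\left(y{\left(\left(-4\right) 3,6 \right)} + q{\left(1 \right)}\right) \left(-13\right) = \left(2 + \left(4 + 1\right)^{2}\right) \left(-13\right) = \left(2 + 5^{2}\right) \left(-13\right) = \left(2 + 25\right) \left(-13\right) = 27 \left(-13\right) = -351$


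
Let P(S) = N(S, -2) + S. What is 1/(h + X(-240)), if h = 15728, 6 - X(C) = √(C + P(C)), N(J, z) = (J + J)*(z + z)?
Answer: 7867/123778658 + 3*√10/61889329 ≈ 6.3710e-5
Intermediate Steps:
N(J, z) = 4*J*z (N(J, z) = (2*J)*(2*z) = 4*J*z)
P(S) = -7*S (P(S) = 4*S*(-2) + S = -8*S + S = -7*S)
X(C) = 6 - √6*√(-C) (X(C) = 6 - √(C - 7*C) = 6 - √(-6*C) = 6 - √6*√(-C))
1/(h + X(-240)) = 1/(15728 + (6 - √6*√(-1*(-240)))) = 1/(15728 + (6 - √6*√240)) = 1/(15728 + (6 - √6*4*√15)) = 1/(15728 + (6 - 12*√10)) = 1/(15734 - 12*√10)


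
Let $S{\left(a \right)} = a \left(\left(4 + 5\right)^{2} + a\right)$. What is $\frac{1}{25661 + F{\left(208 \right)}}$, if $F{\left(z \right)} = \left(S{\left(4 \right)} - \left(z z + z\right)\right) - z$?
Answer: $- \frac{1}{17679} \approx -5.6564 \cdot 10^{-5}$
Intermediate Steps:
$S{\left(a \right)} = a \left(81 + a\right)$ ($S{\left(a \right)} = a \left(9^{2} + a\right) = a \left(81 + a\right)$)
$F{\left(z \right)} = 340 - z^{2} - 2 z$ ($F{\left(z \right)} = \left(4 \left(81 + 4\right) - \left(z z + z\right)\right) - z = \left(4 \cdot 85 - \left(z^{2} + z\right)\right) - z = \left(340 - \left(z + z^{2}\right)\right) - z = \left(340 - z - z^{2}\right) - z = 340 - z^{2} - 2 z$)
$\frac{1}{25661 + F{\left(208 \right)}} = \frac{1}{25661 - 43340} = \frac{1}{-17679} = - \frac{1}{17679}$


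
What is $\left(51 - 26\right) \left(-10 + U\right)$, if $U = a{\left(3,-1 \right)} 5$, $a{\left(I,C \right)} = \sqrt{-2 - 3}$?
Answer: $-250 + 125 i \sqrt{5} \approx -250.0 + 279.51 i$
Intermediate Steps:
$a{\left(I,C \right)} = i \sqrt{5}$ ($a{\left(I,C \right)} = \sqrt{-5} = i \sqrt{5}$)
$U = 5 i \sqrt{5}$ ($U = i \sqrt{5} \cdot 5 = 5 i \sqrt{5} \approx 11.18 i$)
$\left(51 - 26\right) \left(-10 + U\right) = \left(51 - 26\right) \left(-10 + 5 i \sqrt{5}\right) = 25 \left(-10 + 5 i \sqrt{5}\right) = -250 + 125 i \sqrt{5}$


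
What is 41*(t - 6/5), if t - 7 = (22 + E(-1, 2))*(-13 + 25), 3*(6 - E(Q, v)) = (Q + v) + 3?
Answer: 66789/5 ≈ 13358.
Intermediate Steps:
E(Q, v) = 5 - Q/3 - v/3 (E(Q, v) = 6 - ((Q + v) + 3)/3 = 6 - (3 + Q + v)/3 = 6 + (-1 - Q/3 - v/3) = 5 - Q/3 - v/3)
t = 327 (t = 7 + (22 + (5 - ⅓*(-1) - ⅓*2))*(-13 + 25) = 7 + (22 + (5 + ⅓ - ⅔))*12 = 7 + (22 + 14/3)*12 = 7 + (80/3)*12 = 7 + 320 = 327)
41*(t - 6/5) = 41*(327 - 6/5) = 41*(1629/5) = 66789/5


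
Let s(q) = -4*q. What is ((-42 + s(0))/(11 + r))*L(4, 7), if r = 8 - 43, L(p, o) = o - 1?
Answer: 21/2 ≈ 10.500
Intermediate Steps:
L(p, o) = -1 + o
r = -35
((-42 + s(0))/(11 + r))*L(4, 7) = ((-42 - 4*0)/(11 - 35))*(-1 + 7) = ((-42 + 0)/(-24))*6 = -42*(-1/24)*6 = (7/4)*6 = 21/2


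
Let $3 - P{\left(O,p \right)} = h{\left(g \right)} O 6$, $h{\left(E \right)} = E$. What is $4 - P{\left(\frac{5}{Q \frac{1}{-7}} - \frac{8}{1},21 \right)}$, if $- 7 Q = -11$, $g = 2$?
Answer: $- \frac{3985}{11} \approx -362.27$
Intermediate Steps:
$Q = \frac{11}{7}$ ($Q = \left(- \frac{1}{7}\right) \left(-11\right) = \frac{11}{7} \approx 1.5714$)
$P{\left(O,p \right)} = 3 - 12 O$ ($P{\left(O,p \right)} = 3 - 2 O 6 = 3 - 12 O$)
$4 - P{\left(\frac{5}{Q \frac{1}{-7}} - \frac{8}{1},21 \right)} = 4 - \left(3 - 12 \left(\frac{5}{\frac{11}{7} \frac{1}{-7}} - \frac{8}{1}\right)\right) = 4 - \left(3 - 12 \left(\frac{5}{\frac{11}{7} \left(- \frac{1}{7}\right)} - 8\right)\right) = 4 - \left(3 - 12 \left(\frac{5}{- \frac{11}{49}} - 8\right)\right) = 4 - \left(3 - 12 \left(5 \left(- \frac{49}{11}\right) - 8\right)\right) = 4 - \left(3 - 12 \left(- \frac{245}{11} - 8\right)\right) = 4 - \left(3 - - \frac{3996}{11}\right) = 4 - \left(3 + \frac{3996}{11}\right) = 4 - \frac{4029}{11} = - \frac{3985}{11}$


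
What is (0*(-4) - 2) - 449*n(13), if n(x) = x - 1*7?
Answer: -2696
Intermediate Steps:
n(x) = -7 + x (n(x) = x - 7 = -7 + x)
(0*(-4) - 2) - 449*n(13) = (0*(-4) - 2) - 449*(-7 + 13) = (0 - 2) - 449*6 = -2 - 2694 = -2696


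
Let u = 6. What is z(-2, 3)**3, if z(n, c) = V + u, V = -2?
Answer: 64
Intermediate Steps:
z(n, c) = 4 (z(n, c) = -2 + 6 = 4)
z(-2, 3)**3 = 4**3 = 64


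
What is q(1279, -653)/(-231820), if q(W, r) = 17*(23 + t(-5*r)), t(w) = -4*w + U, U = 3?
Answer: 110789/115910 ≈ 0.95582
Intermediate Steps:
t(w) = 3 - 4*w (t(w) = -4*w + 3 = 3 - 4*w)
q(W, r) = 442 + 340*r (q(W, r) = 17*(23 + (3 - (-20)*r)) = 17*(23 + (3 + 20*r)) = 17*(26 + 20*r) = 442 + 340*r)
q(1279, -653)/(-231820) = (442 + 340*(-653))/(-231820) = (442 - 222020)*(-1/231820) = -221578*(-1/231820) = 110789/115910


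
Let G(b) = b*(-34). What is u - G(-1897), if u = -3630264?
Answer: -3694762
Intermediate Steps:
G(b) = -34*b
u - G(-1897) = -3630264 - (-34)*(-1897) = -3630264 - 1*64498 = -3630264 - 64498 = -3694762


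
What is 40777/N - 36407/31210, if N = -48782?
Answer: -762164111/380621555 ≈ -2.0024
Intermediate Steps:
40777/N - 36407/31210 = 40777/(-48782) - 36407/31210 = 40777*(-1/48782) - 36407*1/31210 = -40777/48782 - 36407/31210 = -762164111/380621555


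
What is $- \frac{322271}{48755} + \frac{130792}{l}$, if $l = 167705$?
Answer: $- \frac{9533938819}{1635291455} \approx -5.8301$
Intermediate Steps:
$- \frac{322271}{48755} + \frac{130792}{l} = - \frac{322271}{48755} + \frac{130792}{167705} = - \frac{9533938819}{1635291455}$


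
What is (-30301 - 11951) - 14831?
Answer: -57083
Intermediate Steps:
(-30301 - 11951) - 14831 = -42252 - 14831 = -57083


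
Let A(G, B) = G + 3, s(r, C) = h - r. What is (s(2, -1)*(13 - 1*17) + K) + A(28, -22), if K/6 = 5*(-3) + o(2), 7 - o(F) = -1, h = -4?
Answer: 13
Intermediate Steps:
s(r, C) = -4 - r
o(F) = 8 (o(F) = 7 - 1*(-1) = 7 + 1 = 8)
A(G, B) = 3 + G
K = -42 (K = 6*(5*(-3) + 8) = 6*(-15 + 8) = 6*(-7) = -42)
(s(2, -1)*(13 - 1*17) + K) + A(28, -22) = ((-4 - 1*2)*(13 - 1*17) - 42) + (3 + 28) = ((-4 - 2)*(13 - 17) - 42) + 31 = (-6*(-4) - 42) + 31 = (24 - 42) + 31 = -18 + 31 = 13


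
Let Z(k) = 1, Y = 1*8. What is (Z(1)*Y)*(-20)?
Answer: -160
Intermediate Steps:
Y = 8
(Z(1)*Y)*(-20) = (1*8)*(-20) = 8*(-20) = -160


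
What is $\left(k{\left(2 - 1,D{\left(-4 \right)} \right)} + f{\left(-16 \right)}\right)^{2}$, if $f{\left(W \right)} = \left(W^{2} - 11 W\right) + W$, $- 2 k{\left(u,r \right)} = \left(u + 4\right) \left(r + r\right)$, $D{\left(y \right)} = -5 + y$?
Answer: $212521$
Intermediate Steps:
$k{\left(u,r \right)} = - r \left(4 + u\right)$ ($k{\left(u,r \right)} = - \frac{\left(u + 4\right) \left(r + r\right)}{2} = - \frac{\left(4 + u\right) 2 r}{2} = - \frac{2 r \left(4 + u\right)}{2} = - r \left(4 + u\right)$)
$f{\left(W \right)} = W^{2} - 10 W$
$\left(k{\left(2 - 1,D{\left(-4 \right)} \right)} + f{\left(-16 \right)}\right)^{2} = \left(- \left(-5 - 4\right) \left(4 + \left(2 - 1\right)\right) - 16 \left(-10 - 16\right)\right)^{2} = \left(\left(-1\right) \left(-9\right) \left(4 + 1\right) - -416\right)^{2} = \left(\left(-1\right) \left(-9\right) 5 + 416\right)^{2} = \left(45 + 416\right)^{2} = 461^{2} = 212521$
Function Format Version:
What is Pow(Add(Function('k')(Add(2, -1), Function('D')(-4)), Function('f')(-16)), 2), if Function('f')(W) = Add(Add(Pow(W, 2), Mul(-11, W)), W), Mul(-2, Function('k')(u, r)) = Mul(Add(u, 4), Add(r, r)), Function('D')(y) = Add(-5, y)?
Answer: 212521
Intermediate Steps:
Function('k')(u, r) = Mul(-1, r, Add(4, u)) (Function('k')(u, r) = Mul(Rational(-1, 2), Mul(Add(u, 4), Add(r, r))) = Mul(Rational(-1, 2), Mul(Add(4, u), Mul(2, r))) = Mul(Rational(-1, 2), Mul(2, r, Add(4, u))) = Mul(-1, r, Add(4, u)))
Function('f')(W) = Add(Pow(W, 2), Mul(-10, W))
Pow(Add(Function('k')(Add(2, -1), Function('D')(-4)), Function('f')(-16)), 2) = Pow(Add(Mul(-1, Add(-5, -4), Add(4, Add(2, -1))), Mul(-16, Add(-10, -16))), 2) = Pow(Add(Mul(-1, -9, Add(4, 1)), Mul(-16, -26)), 2) = Pow(Add(Mul(-1, -9, 5), 416), 2) = Pow(Add(45, 416), 2) = Pow(461, 2) = 212521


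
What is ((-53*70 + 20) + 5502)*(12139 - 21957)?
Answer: -17790216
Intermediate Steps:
((-53*70 + 20) + 5502)*(12139 - 21957) = ((-3710 + 20) + 5502)*(-9818) = (-3690 + 5502)*(-9818) = 1812*(-9818) = -17790216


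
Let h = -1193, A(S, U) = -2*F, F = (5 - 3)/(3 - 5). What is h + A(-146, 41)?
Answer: -1191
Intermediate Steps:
F = -1 (F = 2/(-2) = 2*(-½) = -1)
A(S, U) = 2 (A(S, U) = -2*(-1) = 2)
h + A(-146, 41) = -1193 + 2 = -1191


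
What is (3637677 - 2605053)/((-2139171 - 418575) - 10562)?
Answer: -258156/642077 ≈ -0.40206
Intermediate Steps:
(3637677 - 2605053)/((-2139171 - 418575) - 10562) = 1032624/(-2557746 - 10562) = 1032624/(-2568308) = 1032624*(-1/2568308) = -258156/642077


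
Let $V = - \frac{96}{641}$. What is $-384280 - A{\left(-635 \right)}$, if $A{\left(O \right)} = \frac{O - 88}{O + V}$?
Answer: $- \frac{156452764123}{407131} \approx -3.8428 \cdot 10^{5}$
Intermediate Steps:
$V = - \frac{96}{641}$ ($V = \left(-96\right) \frac{1}{641} = - \frac{96}{641} \approx -0.14977$)
$A{\left(O \right)} = \frac{-88 + O}{- \frac{96}{641} + O}$ ($A{\left(O \right)} = \frac{O - 88}{O - \frac{96}{641}} = \frac{-88 + O}{- \frac{96}{641} + O}$)
$-384280 - A{\left(-635 \right)} = -384280 - \frac{641 \left(-88 - 635\right)}{-96 + 641 \left(-635\right)} = -384280 - 641 \frac{1}{-96 - 407035} \left(-723\right) = -384280 - 641 \frac{1}{-407131} \left(-723\right) = -384280 - 641 \left(- \frac{1}{407131}\right) \left(-723\right) = -384280 - \frac{463443}{407131} = - \frac{156452764123}{407131}$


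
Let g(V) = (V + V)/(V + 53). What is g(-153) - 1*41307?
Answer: -2065197/50 ≈ -41304.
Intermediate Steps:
g(V) = 2*V/(53 + V) (g(V) = (2*V)/(53 + V) = 2*V/(53 + V))
g(-153) - 1*41307 = 2*(-153)/(53 - 153) - 1*41307 = 2*(-153)/(-100) - 41307 = 2*(-153)*(-1/100) - 41307 = 153/50 - 41307 = -2065197/50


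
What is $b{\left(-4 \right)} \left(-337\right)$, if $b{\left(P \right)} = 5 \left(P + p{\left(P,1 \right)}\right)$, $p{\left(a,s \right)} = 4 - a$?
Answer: $-6740$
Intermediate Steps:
$b{\left(P \right)} = 20$ ($b{\left(P \right)} = 5 \left(P - \left(-4 + P\right)\right) = 5 \cdot 4 = 20$)
$b{\left(-4 \right)} \left(-337\right) = 20 \left(-337\right) = -6740$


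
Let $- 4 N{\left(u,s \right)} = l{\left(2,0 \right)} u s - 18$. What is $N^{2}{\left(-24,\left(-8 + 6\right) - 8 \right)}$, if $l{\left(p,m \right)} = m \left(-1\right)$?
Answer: $\frac{81}{4} \approx 20.25$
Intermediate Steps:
$l{\left(p,m \right)} = - m$
$N{\left(u,s \right)} = \frac{9}{2}$ ($N{\left(u,s \right)} = - \frac{\left(-1\right) 0 u s - 18}{4} = - \frac{0 u s - 18}{4} = - \frac{0 s - 18}{4} = - \frac{0 - 18}{4} = \left(- \frac{1}{4}\right) \left(-18\right) = \frac{9}{2}$)
$N^{2}{\left(-24,\left(-8 + 6\right) - 8 \right)} = \left(\frac{9}{2}\right)^{2} = \frac{81}{4}$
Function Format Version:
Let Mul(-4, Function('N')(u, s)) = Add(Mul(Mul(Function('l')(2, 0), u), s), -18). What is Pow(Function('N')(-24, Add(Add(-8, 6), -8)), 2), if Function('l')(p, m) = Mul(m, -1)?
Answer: Rational(81, 4) ≈ 20.250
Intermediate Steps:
Function('l')(p, m) = Mul(-1, m)
Function('N')(u, s) = Rational(9, 2) (Function('N')(u, s) = Mul(Rational(-1, 4), Add(Mul(Mul(Mul(-1, 0), u), s), -18)) = Mul(Rational(-1, 4), Add(Mul(Mul(0, u), s), -18)) = Mul(Rational(-1, 4), Add(Mul(0, s), -18)) = Mul(Rational(-1, 4), Add(0, -18)) = Mul(Rational(-1, 4), -18) = Rational(9, 2))
Pow(Function('N')(-24, Add(Add(-8, 6), -8)), 2) = Pow(Rational(9, 2), 2) = Rational(81, 4)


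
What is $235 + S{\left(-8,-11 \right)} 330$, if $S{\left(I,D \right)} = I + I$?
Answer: $-5045$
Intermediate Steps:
$S{\left(I,D \right)} = 2 I$
$235 + S{\left(-8,-11 \right)} 330 = 235 + 2 \left(-8\right) 330 = 235 - 5280 = -5045$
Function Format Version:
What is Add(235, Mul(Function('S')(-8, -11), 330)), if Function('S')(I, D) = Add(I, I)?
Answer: -5045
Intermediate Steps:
Function('S')(I, D) = Mul(2, I)
Add(235, Mul(Function('S')(-8, -11), 330)) = Add(235, Mul(Mul(2, -8), 330)) = Add(235, Mul(-16, 330)) = Add(235, -5280) = -5045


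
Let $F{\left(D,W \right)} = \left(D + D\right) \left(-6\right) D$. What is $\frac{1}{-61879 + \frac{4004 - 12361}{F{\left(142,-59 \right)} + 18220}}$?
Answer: $- \frac{3668}{226972035} \approx -1.6161 \cdot 10^{-5}$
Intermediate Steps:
$F{\left(D,W \right)} = - 12 D^{2}$ ($F{\left(D,W \right)} = 2 D \left(-6\right) D = - 12 D D = - 12 D^{2}$)
$\frac{1}{-61879 + \frac{4004 - 12361}{F{\left(142,-59 \right)} + 18220}} = \frac{1}{-61879 + \frac{4004 - 12361}{- 12 \cdot 142^{2} + 18220}} = \frac{1}{-61879 - \frac{8357}{\left(-12\right) 20164 + 18220}} = \frac{1}{-61879 - \frac{8357}{-241968 + 18220}} = \frac{1}{-61879 - \frac{8357}{-223748}} = \frac{1}{-61879 - - \frac{137}{3668}} = \frac{1}{-61879 + \frac{137}{3668}} = \frac{1}{- \frac{226972035}{3668}} = - \frac{3668}{226972035}$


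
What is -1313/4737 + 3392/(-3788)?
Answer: -5260387/4485939 ≈ -1.1726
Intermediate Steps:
-1313/4737 + 3392/(-3788) = -1313*1/4737 + 3392*(-1/3788) = -1313/4737 - 848/947 = -5260387/4485939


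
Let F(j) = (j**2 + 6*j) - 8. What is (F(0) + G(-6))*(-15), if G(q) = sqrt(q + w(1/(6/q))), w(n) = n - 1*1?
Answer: 120 - 30*I*sqrt(2) ≈ 120.0 - 42.426*I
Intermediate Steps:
F(j) = -8 + j**2 + 6*j
w(n) = -1 + n (w(n) = n - 1 = -1 + n)
G(q) = sqrt(-1 + 7*q/6) (G(q) = sqrt(q + (-1 + 1/(6/q))) = sqrt(q + (-1 + q/6)) = sqrt(-1 + 7*q/6))
(F(0) + G(-6))*(-15) = ((-8 + 0**2 + 6*0) + sqrt(-36 + 42*(-6))/6)*(-15) = ((-8 + 0 + 0) + sqrt(-36 - 252)/6)*(-15) = (-8 + sqrt(-288)/6)*(-15) = (-8 + (12*I*sqrt(2))/6)*(-15) = (-8 + 2*I*sqrt(2))*(-15) = 120 - 30*I*sqrt(2)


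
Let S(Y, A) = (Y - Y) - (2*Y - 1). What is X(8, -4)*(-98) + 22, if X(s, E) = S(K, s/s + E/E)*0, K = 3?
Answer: 22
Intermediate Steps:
S(Y, A) = 1 - 2*Y (S(Y, A) = 0 - (-1 + 2*Y) = 0 + (1 - 2*Y) = 1 - 2*Y)
X(s, E) = 0 (X(s, E) = (1 - 2*3)*0 = (1 - 6)*0 = -5*0 = 0)
X(8, -4)*(-98) + 22 = 0*(-98) + 22 = 0 + 22 = 22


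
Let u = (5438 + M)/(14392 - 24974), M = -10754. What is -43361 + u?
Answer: -229420393/5291 ≈ -43361.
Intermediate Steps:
u = 2658/5291 (u = (5438 - 10754)/(14392 - 24974) = -5316/(-10582) = -5316*(-1/10582) = 2658/5291 ≈ 0.50236)
-43361 + u = -43361 + 2658/5291 = -229420393/5291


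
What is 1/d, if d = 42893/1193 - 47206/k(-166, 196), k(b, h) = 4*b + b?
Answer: 495095/45958974 ≈ 0.010773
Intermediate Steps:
k(b, h) = 5*b
d = 45958974/495095 (d = 42893/1193 - 47206/(5*(-166)) = 42893*(1/1193) - 47206/(-830) = 42893/1193 - 47206*(-1/830) = 42893/1193 + 23603/415 = 45958974/495095 ≈ 92.829)
1/d = 1/(45958974/495095) = 495095/45958974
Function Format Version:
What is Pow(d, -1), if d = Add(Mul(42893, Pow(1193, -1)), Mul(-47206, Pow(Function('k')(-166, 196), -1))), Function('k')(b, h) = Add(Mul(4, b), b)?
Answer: Rational(495095, 45958974) ≈ 0.010773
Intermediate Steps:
Function('k')(b, h) = Mul(5, b)
d = Rational(45958974, 495095) (d = Add(Mul(42893, Pow(1193, -1)), Mul(-47206, Pow(Mul(5, -166), -1))) = Add(Mul(42893, Rational(1, 1193)), Mul(-47206, Pow(-830, -1))) = Add(Rational(42893, 1193), Mul(-47206, Rational(-1, 830))) = Add(Rational(42893, 1193), Rational(23603, 415)) = Rational(45958974, 495095) ≈ 92.829)
Pow(d, -1) = Pow(Rational(45958974, 495095), -1) = Rational(495095, 45958974)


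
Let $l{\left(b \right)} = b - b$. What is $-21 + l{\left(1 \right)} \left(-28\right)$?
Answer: $-21$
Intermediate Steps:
$l{\left(b \right)} = 0$
$-21 + l{\left(1 \right)} \left(-28\right) = -21 + 0 \left(-28\right) = -21 + 0 = -21$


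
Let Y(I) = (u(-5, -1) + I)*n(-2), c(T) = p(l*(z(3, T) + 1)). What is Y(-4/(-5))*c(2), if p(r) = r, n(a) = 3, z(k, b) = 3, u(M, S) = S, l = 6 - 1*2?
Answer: -48/5 ≈ -9.6000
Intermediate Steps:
l = 4 (l = 6 - 2 = 4)
c(T) = 16 (c(T) = 4*(3 + 1) = 4*4 = 16)
Y(I) = -3 + 3*I (Y(I) = (-1 + I)*3 = -3 + 3*I)
Y(-4/(-5))*c(2) = (-3 + 3*(-4/(-5)))*16 = (-3 + 3*(-4*(-⅕)))*16 = (-3 + 3*(⅘))*16 = (-3 + 12/5)*16 = -⅗*16 = -48/5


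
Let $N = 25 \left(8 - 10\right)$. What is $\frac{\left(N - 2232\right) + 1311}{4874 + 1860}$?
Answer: $- \frac{971}{6734} \approx -0.14419$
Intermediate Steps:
$N = -50$ ($N = 25 \left(-2\right) = -50$)
$\frac{\left(N - 2232\right) + 1311}{4874 + 1860} = \frac{\left(-50 - 2232\right) + 1311}{4874 + 1860} = \frac{-2282 + 1311}{6734} = \left(-971\right) \frac{1}{6734} = - \frac{971}{6734}$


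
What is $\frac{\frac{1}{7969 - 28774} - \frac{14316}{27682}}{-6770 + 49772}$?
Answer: $- \frac{148936031}{12382942139010} \approx -1.2028 \cdot 10^{-5}$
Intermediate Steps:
$\frac{\frac{1}{7969 - 28774} - \frac{14316}{27682}}{-6770 + 49772} = \frac{\frac{1}{-20805} - \frac{7158}{13841}}{43002} = \left(- \frac{1}{20805} - \frac{7158}{13841}\right) \frac{1}{43002} = \left(- \frac{148936031}{287962005}\right) \frac{1}{43002} = - \frac{148936031}{12382942139010}$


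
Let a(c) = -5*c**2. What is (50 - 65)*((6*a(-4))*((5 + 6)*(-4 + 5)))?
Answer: 79200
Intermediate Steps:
(50 - 65)*((6*a(-4))*((5 + 6)*(-4 + 5))) = (50 - 65)*((6*(-5*(-4)**2))*((5 + 6)*(-4 + 5))) = -15*6*(-5*16)*11*1 = -15*6*(-80)*11 = -(-7200)*11 = -15*(-5280) = 79200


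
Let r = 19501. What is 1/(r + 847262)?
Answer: 1/866763 ≈ 1.1537e-6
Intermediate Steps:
1/(r + 847262) = 1/(19501 + 847262) = 1/866763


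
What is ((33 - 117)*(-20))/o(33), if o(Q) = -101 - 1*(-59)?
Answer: -40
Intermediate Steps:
o(Q) = -42 (o(Q) = -101 + 59 = -42)
((33 - 117)*(-20))/o(33) = ((33 - 117)*(-20))/(-42) = -84*(-20)*(-1/42) = 1680*(-1/42) = -40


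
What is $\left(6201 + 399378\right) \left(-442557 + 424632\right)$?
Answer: $-7270003575$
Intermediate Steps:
$\left(6201 + 399378\right) \left(-442557 + 424632\right) = 405579 \left(-17925\right) = -7270003575$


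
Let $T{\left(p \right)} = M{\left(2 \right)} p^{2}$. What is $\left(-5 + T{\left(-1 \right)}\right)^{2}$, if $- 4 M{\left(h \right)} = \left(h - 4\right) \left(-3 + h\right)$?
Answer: $\frac{121}{4} \approx 30.25$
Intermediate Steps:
$M{\left(h \right)} = - \frac{\left(-4 + h\right) \left(-3 + h\right)}{4}$ ($M{\left(h \right)} = - \frac{\left(h - 4\right) \left(-3 + h\right)}{4} = - \frac{\left(-4 + h\right) \left(-3 + h\right)}{4}$)
$T{\left(p \right)} = - \frac{p^{2}}{2}$ ($T{\left(p \right)} = \left(-3 - \frac{2^{2}}{4} + \frac{7}{4} \cdot 2\right) p^{2} = \left(-3 - 1 + \frac{7}{2}\right) p^{2} = - \frac{p^{2}}{2}$)
$\left(-5 + T{\left(-1 \right)}\right)^{2} = \left(-5 - \frac{\left(-1\right)^{2}}{2}\right)^{2} = \left(-5 - \frac{1}{2}\right)^{2} = \left(- \frac{11}{2}\right)^{2} = \frac{121}{4}$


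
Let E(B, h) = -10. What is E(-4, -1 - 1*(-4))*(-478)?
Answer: 4780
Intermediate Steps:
E(-4, -1 - 1*(-4))*(-478) = -10*(-478) = 4780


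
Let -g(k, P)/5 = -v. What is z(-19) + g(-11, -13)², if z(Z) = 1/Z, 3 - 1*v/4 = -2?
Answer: 189999/19 ≈ 10000.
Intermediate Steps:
v = 20 (v = 12 - 4*(-2) = 12 + 8 = 20)
g(k, P) = 100 (g(k, P) = -(-5)*20 = -5*(-20) = 100)
z(-19) + g(-11, -13)² = 1/(-19) + 100² = -1/19 + 10000 = 189999/19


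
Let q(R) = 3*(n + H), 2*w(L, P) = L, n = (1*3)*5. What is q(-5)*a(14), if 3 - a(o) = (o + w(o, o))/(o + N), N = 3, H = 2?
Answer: 90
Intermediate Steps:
n = 15 (n = 3*5 = 15)
w(L, P) = L/2
q(R) = 51 (q(R) = 3*(15 + 2) = 3*17 = 51)
a(o) = 3 - 3*o/(2*(3 + o)) (a(o) = 3 - (o + o/2)/(o + 3) = 3 - 3*o/2/(3 + o) = 3 - 3*o/(2*(3 + o)))
q(-5)*a(14) = 51*(3*(6 + 14)/(2*(3 + 14))) = 51*((3/2)*20/17) = 51*((3/2)*(1/17)*20) = 51*(30/17) = 90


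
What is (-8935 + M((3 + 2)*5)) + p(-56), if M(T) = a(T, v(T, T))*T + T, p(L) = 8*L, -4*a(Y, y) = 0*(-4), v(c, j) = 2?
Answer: -9358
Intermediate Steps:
a(Y, y) = 0 (a(Y, y) = -0*(-4) = -¼*0 = 0)
M(T) = T (M(T) = 0*T + T = 0 + T = T)
(-8935 + M((3 + 2)*5)) + p(-56) = (-8935 + (3 + 2)*5) + 8*(-56) = (-8935 + 5*5) - 448 = (-8935 + 25) - 448 = -8910 - 448 = -9358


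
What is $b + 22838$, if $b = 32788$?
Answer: $55626$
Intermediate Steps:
$b + 22838 = 32788 + 22838 = 55626$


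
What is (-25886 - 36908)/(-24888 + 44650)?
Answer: -31397/9881 ≈ -3.1775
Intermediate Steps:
(-25886 - 36908)/(-24888 + 44650) = -62794/19762 = -62794*1/19762 = -31397/9881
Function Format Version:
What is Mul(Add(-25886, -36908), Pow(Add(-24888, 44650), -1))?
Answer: Rational(-31397, 9881) ≈ -3.1775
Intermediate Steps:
Mul(Add(-25886, -36908), Pow(Add(-24888, 44650), -1)) = Mul(-62794, Pow(19762, -1)) = Mul(-62794, Rational(1, 19762)) = Rational(-31397, 9881)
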